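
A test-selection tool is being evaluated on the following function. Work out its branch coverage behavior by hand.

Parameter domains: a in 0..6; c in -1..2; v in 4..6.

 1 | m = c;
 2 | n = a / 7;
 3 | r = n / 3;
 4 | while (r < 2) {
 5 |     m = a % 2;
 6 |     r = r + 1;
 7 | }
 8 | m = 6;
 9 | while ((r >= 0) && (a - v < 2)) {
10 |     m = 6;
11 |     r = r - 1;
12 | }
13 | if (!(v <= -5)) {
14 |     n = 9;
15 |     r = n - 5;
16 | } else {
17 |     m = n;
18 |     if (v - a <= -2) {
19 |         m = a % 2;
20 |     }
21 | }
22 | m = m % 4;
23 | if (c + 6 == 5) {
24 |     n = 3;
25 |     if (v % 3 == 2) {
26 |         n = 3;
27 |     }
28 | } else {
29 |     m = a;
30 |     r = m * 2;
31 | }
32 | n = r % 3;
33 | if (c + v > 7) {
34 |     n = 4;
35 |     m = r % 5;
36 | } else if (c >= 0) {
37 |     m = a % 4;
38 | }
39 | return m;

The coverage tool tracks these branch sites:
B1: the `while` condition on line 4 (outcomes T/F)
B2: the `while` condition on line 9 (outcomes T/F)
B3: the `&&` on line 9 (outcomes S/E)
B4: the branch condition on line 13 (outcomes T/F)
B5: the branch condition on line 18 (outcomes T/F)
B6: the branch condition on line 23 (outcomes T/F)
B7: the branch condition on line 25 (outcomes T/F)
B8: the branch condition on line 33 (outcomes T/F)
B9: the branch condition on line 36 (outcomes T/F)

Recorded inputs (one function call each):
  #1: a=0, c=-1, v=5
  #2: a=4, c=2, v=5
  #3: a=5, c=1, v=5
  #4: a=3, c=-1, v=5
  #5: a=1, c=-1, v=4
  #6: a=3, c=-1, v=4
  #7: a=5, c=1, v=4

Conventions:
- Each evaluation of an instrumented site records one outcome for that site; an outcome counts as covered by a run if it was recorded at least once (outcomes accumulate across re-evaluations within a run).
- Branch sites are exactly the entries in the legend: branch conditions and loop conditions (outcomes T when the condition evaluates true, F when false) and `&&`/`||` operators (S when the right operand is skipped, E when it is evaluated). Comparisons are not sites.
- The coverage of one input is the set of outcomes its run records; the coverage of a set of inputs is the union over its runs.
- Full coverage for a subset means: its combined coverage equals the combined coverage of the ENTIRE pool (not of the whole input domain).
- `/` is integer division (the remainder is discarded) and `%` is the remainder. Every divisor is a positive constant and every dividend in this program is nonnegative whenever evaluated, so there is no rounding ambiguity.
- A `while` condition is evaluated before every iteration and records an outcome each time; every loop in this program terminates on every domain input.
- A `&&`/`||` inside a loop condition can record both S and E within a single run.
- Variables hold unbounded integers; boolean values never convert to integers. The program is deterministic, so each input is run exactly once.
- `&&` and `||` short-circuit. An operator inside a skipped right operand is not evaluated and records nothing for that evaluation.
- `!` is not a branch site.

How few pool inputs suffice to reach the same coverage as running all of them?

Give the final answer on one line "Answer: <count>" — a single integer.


input #1 (a=0, c=-1, v=5): events B1->T, B1->T, B1->F, B3->E, B2->T, B3->E, B2->T, B3->E, B2->T, B3->S, B2->F, B4->T, B6->T, B7->T, ...; covers B1=T, B1=F, B2=T, B2=F, B3=S, B3=E, B4=T, B6=T, B7=T, B8=F, B9=F
input #2 (a=4, c=2, v=5): events B1->T, B1->T, B1->F, B3->E, B2->T, B3->E, B2->T, B3->E, B2->T, B3->S, B2->F, B4->T, B6->F, B8->F, ...; covers B1=T, B1=F, B2=T, B2=F, B3=S, B3=E, B4=T, B6=F, B8=F, B9=T
input #3 (a=5, c=1, v=5): events B1->T, B1->T, B1->F, B3->E, B2->T, B3->E, B2->T, B3->E, B2->T, B3->S, B2->F, B4->T, B6->F, B8->F, ...; covers B1=T, B1=F, B2=T, B2=F, B3=S, B3=E, B4=T, B6=F, B8=F, B9=T
input #4 (a=3, c=-1, v=5): events B1->T, B1->T, B1->F, B3->E, B2->T, B3->E, B2->T, B3->E, B2->T, B3->S, B2->F, B4->T, B6->T, B7->T, ...; covers B1=T, B1=F, B2=T, B2=F, B3=S, B3=E, B4=T, B6=T, B7=T, B8=F, B9=F
input #5 (a=1, c=-1, v=4): events B1->T, B1->T, B1->F, B3->E, B2->T, B3->E, B2->T, B3->E, B2->T, B3->S, B2->F, B4->T, B6->T, B7->F, ...; covers B1=T, B1=F, B2=T, B2=F, B3=S, B3=E, B4=T, B6=T, B7=F, B8=F, B9=F
input #6 (a=3, c=-1, v=4): events B1->T, B1->T, B1->F, B3->E, B2->T, B3->E, B2->T, B3->E, B2->T, B3->S, B2->F, B4->T, B6->T, B7->F, ...; covers B1=T, B1=F, B2=T, B2=F, B3=S, B3=E, B4=T, B6=T, B7=F, B8=F, B9=F
input #7 (a=5, c=1, v=4): events B1->T, B1->T, B1->F, B3->E, B2->T, B3->E, B2->T, B3->E, B2->T, B3->S, B2->F, B4->T, B6->F, B8->F, ...; covers B1=T, B1=F, B2=T, B2=F, B3=S, B3=E, B4=T, B6=F, B8=F, B9=T
union over all inputs: B1=T, B1=F, B2=T, B2=F, B3=S, B3=E, B4=T, B6=T, B6=F, B7=T, B7=F, B8=F, B9=T, B9=F (14 outcomes)
no size-1 subset reaches all 14 outcomes (best union: 11/14)
no size-2 subset reaches all 14 outcomes (best union: 13/14)
at size 3, {1, 2, 5} reaches all 14 outcomes; every lexicographically earlier size-3 subset fails
Answer: 3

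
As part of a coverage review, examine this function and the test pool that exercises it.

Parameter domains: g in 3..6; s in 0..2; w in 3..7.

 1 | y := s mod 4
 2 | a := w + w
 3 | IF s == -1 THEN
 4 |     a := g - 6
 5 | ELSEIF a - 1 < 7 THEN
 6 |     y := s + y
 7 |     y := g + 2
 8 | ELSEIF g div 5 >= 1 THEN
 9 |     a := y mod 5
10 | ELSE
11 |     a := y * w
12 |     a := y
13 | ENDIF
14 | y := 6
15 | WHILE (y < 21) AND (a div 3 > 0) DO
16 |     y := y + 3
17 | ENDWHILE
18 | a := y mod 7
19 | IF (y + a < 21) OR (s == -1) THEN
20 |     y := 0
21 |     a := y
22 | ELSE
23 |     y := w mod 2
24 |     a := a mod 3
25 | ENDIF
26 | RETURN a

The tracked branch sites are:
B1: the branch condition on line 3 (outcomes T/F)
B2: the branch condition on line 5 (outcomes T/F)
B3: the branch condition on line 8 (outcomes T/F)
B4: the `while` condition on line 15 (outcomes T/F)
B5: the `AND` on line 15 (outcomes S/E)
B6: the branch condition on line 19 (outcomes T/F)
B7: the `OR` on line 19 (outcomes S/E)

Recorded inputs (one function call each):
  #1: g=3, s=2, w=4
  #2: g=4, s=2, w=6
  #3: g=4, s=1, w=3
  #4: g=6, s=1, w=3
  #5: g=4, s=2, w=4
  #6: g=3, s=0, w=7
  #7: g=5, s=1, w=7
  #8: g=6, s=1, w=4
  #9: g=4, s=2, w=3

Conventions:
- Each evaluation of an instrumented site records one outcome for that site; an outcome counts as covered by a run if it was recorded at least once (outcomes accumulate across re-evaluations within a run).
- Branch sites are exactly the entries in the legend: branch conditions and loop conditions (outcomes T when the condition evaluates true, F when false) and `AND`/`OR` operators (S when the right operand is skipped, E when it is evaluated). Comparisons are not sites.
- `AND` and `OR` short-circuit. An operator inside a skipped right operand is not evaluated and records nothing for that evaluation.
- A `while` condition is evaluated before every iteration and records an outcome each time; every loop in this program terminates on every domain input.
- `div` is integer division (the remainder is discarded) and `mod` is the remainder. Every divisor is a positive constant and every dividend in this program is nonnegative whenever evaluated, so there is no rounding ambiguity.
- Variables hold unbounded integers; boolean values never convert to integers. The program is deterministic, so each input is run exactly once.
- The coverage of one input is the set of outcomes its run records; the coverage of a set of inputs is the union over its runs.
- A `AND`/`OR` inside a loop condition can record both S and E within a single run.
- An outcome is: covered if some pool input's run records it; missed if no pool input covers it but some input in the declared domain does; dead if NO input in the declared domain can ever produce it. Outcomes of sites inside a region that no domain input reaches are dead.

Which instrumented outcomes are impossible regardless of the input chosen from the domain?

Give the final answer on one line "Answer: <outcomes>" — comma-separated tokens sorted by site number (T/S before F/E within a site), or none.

checking every outcome against all 60 domain inputs:
  B1=T: no domain input ever produces it -> dead
  reachable outcomes have witnesses, e.g. B1=F (e.g. g=3, s=0, w=3), B2=T (e.g. g=3, s=0, w=3), B2=F (e.g. g=3, s=0, w=4), B3=T (e.g. g=5, s=0, w=4)

Answer: B1=T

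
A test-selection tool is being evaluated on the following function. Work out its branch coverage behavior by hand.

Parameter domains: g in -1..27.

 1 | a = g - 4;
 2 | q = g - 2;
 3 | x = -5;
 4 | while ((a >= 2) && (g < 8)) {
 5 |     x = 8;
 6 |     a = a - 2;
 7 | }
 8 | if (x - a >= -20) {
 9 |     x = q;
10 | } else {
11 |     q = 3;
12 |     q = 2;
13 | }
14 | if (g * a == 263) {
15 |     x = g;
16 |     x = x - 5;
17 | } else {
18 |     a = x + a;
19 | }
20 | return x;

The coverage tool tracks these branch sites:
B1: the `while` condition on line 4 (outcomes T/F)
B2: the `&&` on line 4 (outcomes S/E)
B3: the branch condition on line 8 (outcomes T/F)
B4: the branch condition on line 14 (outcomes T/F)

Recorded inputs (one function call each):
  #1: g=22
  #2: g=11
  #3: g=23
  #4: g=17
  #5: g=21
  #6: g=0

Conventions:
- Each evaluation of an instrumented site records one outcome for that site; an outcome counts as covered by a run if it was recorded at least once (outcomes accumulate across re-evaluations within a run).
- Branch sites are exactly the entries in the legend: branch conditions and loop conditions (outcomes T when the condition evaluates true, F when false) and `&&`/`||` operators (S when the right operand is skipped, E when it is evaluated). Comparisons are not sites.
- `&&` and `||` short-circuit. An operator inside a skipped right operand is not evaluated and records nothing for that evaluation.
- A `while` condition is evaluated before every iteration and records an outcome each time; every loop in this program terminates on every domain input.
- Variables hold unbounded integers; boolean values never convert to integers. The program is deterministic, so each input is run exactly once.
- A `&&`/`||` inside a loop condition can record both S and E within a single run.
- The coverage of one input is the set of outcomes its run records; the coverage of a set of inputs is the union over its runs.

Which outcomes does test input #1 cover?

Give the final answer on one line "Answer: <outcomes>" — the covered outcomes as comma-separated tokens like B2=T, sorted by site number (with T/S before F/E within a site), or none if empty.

Simulating input #1 (g=22) step by step:
  B2->E, B1->F, B3->F, B4->F
as a set, this run covers: B1=F, B2=E, B3=F, B4=F

Answer: B1=F, B2=E, B3=F, B4=F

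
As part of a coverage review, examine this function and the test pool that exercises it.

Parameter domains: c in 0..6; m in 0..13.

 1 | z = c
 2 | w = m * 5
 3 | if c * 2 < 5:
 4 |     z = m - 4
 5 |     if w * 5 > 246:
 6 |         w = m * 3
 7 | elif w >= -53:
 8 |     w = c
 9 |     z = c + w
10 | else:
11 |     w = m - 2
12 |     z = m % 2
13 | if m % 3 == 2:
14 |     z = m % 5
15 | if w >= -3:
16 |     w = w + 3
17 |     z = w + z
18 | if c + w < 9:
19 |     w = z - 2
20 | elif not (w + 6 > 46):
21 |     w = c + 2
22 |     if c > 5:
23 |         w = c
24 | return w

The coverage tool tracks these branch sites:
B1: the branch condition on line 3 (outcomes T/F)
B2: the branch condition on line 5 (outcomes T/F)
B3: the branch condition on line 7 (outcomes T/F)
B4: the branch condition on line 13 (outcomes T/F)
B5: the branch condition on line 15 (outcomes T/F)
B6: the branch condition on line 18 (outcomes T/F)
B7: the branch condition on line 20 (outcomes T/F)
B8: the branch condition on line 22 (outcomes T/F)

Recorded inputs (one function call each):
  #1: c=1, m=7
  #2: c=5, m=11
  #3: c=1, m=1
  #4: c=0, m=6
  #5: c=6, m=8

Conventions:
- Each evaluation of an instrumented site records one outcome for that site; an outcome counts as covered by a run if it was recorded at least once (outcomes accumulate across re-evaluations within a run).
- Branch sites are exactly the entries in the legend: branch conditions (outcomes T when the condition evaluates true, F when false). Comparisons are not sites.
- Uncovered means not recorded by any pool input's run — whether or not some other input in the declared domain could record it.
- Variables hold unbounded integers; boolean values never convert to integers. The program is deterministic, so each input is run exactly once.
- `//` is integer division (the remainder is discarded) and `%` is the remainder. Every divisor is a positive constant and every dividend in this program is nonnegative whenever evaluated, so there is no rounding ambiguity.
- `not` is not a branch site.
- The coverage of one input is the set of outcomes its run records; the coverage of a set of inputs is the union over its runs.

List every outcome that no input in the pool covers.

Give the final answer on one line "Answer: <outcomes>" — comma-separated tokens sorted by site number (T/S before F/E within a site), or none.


test 1 (c=1, m=7) fires B1->T, B2->F, B4->F, B5->T, B6->F, B7->T, B8->F; hits B1=T, B2=F, B4=F, B5=T, B6=F, B7=T, B8=F
test 2 (c=5, m=11) fires B1->F, B3->T, B4->T, B5->T, B6->F, B7->T, B8->F; hits B1=F, B3=T, B4=T, B5=T, B6=F, B7=T, B8=F
test 3 (c=1, m=1) fires B1->T, B2->F, B4->F, B5->T, B6->F, B7->T, B8->F; hits B1=T, B2=F, B4=F, B5=T, B6=F, B7=T, B8=F
test 4 (c=0, m=6) fires B1->T, B2->F, B4->F, B5->T, B6->F, B7->T, B8->F; hits B1=T, B2=F, B4=F, B5=T, B6=F, B7=T, B8=F
test 5 (c=6, m=8) fires B1->F, B3->T, B4->T, B5->T, B6->F, B7->T, B8->T; hits B1=F, B3=T, B4=T, B5=T, B6=F, B7=T, B8=T
union over the pool: B1=T, B1=F, B2=F, B3=T, B4=T, B4=F, B5=T, B6=F, B7=T, B8=T, B8=F
uncovered (5 of 16): B2=T, B3=F, B5=F, B6=T, B7=F
Answer: B2=T, B3=F, B5=F, B6=T, B7=F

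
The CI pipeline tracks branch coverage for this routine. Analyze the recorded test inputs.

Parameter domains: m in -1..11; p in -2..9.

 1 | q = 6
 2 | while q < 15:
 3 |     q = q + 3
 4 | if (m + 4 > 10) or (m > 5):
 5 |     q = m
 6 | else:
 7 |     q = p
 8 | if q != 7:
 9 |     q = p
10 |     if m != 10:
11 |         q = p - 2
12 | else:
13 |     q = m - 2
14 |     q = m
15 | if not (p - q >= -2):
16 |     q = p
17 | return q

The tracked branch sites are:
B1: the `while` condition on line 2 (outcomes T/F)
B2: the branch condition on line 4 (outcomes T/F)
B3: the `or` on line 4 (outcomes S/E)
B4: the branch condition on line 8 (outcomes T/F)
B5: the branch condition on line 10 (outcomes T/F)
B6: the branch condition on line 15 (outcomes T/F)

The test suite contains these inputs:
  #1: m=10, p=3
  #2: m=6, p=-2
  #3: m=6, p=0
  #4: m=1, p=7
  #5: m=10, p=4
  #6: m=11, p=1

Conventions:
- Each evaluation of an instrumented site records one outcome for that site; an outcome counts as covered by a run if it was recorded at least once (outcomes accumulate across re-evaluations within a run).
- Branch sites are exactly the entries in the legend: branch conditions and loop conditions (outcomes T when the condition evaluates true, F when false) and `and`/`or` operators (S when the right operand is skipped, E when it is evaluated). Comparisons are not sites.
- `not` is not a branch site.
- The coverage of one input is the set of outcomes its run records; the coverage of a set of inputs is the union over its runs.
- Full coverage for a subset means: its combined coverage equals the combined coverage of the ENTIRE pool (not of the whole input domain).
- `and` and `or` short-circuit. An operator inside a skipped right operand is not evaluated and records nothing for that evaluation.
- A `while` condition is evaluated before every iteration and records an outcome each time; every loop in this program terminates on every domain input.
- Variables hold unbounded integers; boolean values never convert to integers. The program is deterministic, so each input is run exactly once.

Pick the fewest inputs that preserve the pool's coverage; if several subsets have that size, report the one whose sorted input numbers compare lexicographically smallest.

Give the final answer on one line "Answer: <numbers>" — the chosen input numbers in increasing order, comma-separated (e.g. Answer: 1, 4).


input #1, m=10, p=3: events B1->T, B1->T, B1->T, B1->F, B3->S, B2->T, B4->T, B5->F, B6->F; outcomes B1=T, B1=F, B2=T, B3=S, B4=T, B5=F, B6=F
input #2, m=6, p=-2: events B1->T, B1->T, B1->T, B1->F, B3->E, B2->T, B4->T, B5->T, B6->F; outcomes B1=T, B1=F, B2=T, B3=E, B4=T, B5=T, B6=F
input #3, m=6, p=0: events B1->T, B1->T, B1->T, B1->F, B3->E, B2->T, B4->T, B5->T, B6->F; outcomes B1=T, B1=F, B2=T, B3=E, B4=T, B5=T, B6=F
input #4, m=1, p=7: events B1->T, B1->T, B1->T, B1->F, B3->E, B2->F, B4->F, B6->F; outcomes B1=T, B1=F, B2=F, B3=E, B4=F, B6=F
input #5, m=10, p=4: events B1->T, B1->T, B1->T, B1->F, B3->S, B2->T, B4->T, B5->F, B6->F; outcomes B1=T, B1=F, B2=T, B3=S, B4=T, B5=F, B6=F
input #6, m=11, p=1: events B1->T, B1->T, B1->T, B1->F, B3->S, B2->T, B4->T, B5->T, B6->F; outcomes B1=T, B1=F, B2=T, B3=S, B4=T, B5=T, B6=F
pool-wide coverage (11 outcomes): B1=T, B1=F, B2=T, B2=F, B3=S, B3=E, B4=T, B4=F, B5=T, B5=F, B6=F
checked all size-1 subsets: none covers 11 outcomes (max 7/11)
checked all size-2 subsets: none covers 11 outcomes (max 10/11)
the canonical winner is {1, 2, 4}: size 3, full 11-outcome coverage, earliest index list among size-3 covers
Answer: 1, 2, 4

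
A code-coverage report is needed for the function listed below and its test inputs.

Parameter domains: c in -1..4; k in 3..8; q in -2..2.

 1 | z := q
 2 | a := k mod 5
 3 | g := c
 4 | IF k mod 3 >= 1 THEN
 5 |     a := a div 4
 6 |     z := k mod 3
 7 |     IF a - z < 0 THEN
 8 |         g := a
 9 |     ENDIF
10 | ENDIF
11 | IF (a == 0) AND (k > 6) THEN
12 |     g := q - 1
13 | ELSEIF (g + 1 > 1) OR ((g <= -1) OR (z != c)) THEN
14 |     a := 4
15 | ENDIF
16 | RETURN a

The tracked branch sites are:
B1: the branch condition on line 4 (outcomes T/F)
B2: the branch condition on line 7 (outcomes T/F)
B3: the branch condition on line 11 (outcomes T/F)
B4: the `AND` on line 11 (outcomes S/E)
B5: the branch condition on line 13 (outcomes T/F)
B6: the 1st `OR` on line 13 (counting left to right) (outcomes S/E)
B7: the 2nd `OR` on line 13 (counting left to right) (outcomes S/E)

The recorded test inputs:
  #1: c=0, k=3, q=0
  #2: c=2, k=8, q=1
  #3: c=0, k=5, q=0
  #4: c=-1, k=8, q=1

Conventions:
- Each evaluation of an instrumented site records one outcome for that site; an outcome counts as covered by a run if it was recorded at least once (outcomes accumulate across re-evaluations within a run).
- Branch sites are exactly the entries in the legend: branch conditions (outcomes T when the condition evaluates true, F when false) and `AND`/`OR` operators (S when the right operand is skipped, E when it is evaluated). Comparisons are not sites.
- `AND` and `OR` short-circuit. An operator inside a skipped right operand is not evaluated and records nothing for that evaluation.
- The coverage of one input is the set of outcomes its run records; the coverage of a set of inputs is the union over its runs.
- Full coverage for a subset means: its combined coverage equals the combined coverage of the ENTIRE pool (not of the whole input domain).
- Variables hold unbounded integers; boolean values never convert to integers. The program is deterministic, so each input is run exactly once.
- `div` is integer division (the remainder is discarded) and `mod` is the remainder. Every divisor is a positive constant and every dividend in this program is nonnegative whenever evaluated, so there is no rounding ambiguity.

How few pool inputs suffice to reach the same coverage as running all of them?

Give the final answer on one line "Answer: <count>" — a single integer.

#1 (c=0, k=3, q=0) -> covered: B1=F, B3=F, B4=S, B5=F, B6=E, B7=E
#2 (c=2, k=8, q=1) -> covered: B1=T, B2=T, B3=T, B4=E
#3 (c=0, k=5, q=0) -> covered: B1=T, B2=T, B3=F, B4=E, B5=T, B6=E, B7=E
#4 (c=-1, k=8, q=1) -> covered: B1=T, B2=T, B3=T, B4=E
pool-wide coverage (11 outcomes): B1=T, B1=F, B2=T, B3=T, B3=F, B4=S, B4=E, B5=T, B5=F, B6=E, B7=E
checked all size-1 subsets: none covers 11 outcomes (max 7/11)
checked all size-2 subsets: none covers 11 outcomes (max 10/11)
the canonical winner is {1, 2, 3}: size 3, full 11-outcome coverage, earliest index list among size-3 covers

Answer: 3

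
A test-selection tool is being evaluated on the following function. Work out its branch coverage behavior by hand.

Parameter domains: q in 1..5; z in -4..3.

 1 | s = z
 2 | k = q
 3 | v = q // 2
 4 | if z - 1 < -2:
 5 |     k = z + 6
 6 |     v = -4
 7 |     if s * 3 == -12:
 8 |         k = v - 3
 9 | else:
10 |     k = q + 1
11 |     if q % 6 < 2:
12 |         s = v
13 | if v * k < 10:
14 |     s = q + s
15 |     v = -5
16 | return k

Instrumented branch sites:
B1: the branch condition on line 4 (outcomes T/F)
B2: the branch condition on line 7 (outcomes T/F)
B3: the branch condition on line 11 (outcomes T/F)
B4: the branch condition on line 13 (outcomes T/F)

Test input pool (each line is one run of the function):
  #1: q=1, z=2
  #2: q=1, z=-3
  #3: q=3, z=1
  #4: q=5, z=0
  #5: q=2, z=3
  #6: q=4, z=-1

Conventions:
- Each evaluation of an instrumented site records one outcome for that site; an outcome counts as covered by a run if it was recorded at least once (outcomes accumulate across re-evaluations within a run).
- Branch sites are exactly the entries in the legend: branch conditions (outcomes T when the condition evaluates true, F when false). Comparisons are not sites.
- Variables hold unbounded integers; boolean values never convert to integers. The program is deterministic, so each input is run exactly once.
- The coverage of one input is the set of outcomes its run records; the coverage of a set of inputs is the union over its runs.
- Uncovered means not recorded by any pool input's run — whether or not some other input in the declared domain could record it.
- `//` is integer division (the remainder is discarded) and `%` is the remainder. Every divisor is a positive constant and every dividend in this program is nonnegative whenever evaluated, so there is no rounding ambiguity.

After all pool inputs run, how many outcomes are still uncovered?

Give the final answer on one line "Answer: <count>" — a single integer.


input #1, q=1, z=2: events B1->F, B3->T, B4->T; outcomes B1=F, B3=T, B4=T
input #2, q=1, z=-3: events B1->T, B2->F, B4->T; outcomes B1=T, B2=F, B4=T
input #3, q=3, z=1: events B1->F, B3->F, B4->T; outcomes B1=F, B3=F, B4=T
input #4, q=5, z=0: events B1->F, B3->F, B4->F; outcomes B1=F, B3=F, B4=F
input #5, q=2, z=3: events B1->F, B3->F, B4->T; outcomes B1=F, B3=F, B4=T
input #6, q=4, z=-1: events B1->F, B3->F, B4->F; outcomes B1=F, B3=F, B4=F
union over the pool: B1=T, B1=F, B2=F, B3=T, B3=F, B4=T, B4=F
uncovered (1 of 8): B2=T
Answer: 1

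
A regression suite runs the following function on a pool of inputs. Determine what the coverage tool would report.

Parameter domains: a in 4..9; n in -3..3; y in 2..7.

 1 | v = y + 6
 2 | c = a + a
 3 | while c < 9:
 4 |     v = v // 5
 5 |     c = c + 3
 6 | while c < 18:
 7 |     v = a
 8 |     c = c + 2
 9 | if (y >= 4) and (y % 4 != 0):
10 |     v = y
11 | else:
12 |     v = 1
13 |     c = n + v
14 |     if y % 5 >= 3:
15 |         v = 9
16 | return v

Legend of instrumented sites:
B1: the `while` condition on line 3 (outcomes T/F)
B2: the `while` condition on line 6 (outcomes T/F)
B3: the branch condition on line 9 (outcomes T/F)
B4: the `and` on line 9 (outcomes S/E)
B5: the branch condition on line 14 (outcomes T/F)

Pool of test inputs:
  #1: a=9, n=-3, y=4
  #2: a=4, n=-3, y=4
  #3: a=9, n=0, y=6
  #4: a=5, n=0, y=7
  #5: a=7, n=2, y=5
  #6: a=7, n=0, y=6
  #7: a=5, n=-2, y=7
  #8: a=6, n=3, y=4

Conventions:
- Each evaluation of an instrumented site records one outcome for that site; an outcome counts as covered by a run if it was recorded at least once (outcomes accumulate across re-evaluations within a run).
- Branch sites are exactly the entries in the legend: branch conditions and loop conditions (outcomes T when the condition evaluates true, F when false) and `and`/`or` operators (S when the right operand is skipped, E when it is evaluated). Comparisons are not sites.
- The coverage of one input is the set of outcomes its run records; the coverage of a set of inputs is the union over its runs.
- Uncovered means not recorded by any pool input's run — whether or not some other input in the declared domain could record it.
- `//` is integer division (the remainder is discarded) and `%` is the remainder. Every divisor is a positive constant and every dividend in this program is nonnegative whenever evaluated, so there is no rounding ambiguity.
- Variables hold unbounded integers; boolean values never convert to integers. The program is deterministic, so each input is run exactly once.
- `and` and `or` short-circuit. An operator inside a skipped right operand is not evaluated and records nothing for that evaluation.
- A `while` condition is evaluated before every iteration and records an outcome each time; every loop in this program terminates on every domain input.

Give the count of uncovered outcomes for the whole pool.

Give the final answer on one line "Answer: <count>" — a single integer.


#1 (a=9, n=-3, y=4) -> covered: B1=F, B2=F, B3=F, B4=E, B5=T
#2 (a=4, n=-3, y=4) -> covered: B1=T, B1=F, B2=T, B2=F, B3=F, B4=E, B5=T
#3 (a=9, n=0, y=6) -> covered: B1=F, B2=F, B3=T, B4=E
#4 (a=5, n=0, y=7) -> covered: B1=F, B2=T, B2=F, B3=T, B4=E
#5 (a=7, n=2, y=5) -> covered: B1=F, B2=T, B2=F, B3=T, B4=E
#6 (a=7, n=0, y=6) -> covered: B1=F, B2=T, B2=F, B3=T, B4=E
#7 (a=5, n=-2, y=7) -> covered: B1=F, B2=T, B2=F, B3=T, B4=E
#8 (a=6, n=3, y=4) -> covered: B1=F, B2=T, B2=F, B3=F, B4=E, B5=T
union over the pool: B1=T, B1=F, B2=T, B2=F, B3=T, B3=F, B4=E, B5=T
uncovered (2 of 10): B4=S, B5=F
Answer: 2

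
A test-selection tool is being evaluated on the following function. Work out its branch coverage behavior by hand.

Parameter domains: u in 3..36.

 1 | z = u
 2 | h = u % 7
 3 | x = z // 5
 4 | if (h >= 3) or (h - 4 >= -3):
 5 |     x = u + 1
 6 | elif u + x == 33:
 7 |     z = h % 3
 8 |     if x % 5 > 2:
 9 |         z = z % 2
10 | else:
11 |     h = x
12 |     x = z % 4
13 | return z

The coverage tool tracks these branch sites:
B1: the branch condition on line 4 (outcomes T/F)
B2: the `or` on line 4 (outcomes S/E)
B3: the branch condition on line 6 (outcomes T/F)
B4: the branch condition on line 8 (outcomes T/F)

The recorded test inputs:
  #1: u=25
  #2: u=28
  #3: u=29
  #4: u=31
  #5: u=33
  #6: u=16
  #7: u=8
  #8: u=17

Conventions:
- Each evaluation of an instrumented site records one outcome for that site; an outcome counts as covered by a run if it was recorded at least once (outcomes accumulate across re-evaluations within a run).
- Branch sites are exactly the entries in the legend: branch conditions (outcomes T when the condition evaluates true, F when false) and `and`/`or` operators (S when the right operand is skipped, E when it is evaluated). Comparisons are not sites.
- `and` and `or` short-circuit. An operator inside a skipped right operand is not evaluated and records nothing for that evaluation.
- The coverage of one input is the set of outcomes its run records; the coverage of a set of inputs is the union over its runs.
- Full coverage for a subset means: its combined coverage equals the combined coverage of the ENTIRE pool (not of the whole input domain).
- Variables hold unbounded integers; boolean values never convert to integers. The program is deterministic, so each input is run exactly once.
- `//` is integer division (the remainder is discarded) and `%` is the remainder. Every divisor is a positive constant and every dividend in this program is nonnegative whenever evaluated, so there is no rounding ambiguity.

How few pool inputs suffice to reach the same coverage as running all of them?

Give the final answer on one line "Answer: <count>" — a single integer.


input #1, u=25: outcomes B1=T, B2=S
input #2, u=28: outcomes B1=F, B2=E, B3=T, B4=F
input #3, u=29: outcomes B1=T, B2=E
input #4, u=31: outcomes B1=T, B2=S
input #5, u=33: outcomes B1=T, B2=S
input #6, u=16: outcomes B1=T, B2=E
input #7, u=8: outcomes B1=T, B2=E
input #8, u=17: outcomes B1=T, B2=S
union over all inputs: B1=T, B1=F, B2=S, B2=E, B3=T, B4=F (6 outcomes)
size 1 is not enough: best union over all size-1 subsets is 4/6
at size 2, {1, 2} reaches all 6 outcomes; every lexicographically earlier size-2 subset fails
Answer: 2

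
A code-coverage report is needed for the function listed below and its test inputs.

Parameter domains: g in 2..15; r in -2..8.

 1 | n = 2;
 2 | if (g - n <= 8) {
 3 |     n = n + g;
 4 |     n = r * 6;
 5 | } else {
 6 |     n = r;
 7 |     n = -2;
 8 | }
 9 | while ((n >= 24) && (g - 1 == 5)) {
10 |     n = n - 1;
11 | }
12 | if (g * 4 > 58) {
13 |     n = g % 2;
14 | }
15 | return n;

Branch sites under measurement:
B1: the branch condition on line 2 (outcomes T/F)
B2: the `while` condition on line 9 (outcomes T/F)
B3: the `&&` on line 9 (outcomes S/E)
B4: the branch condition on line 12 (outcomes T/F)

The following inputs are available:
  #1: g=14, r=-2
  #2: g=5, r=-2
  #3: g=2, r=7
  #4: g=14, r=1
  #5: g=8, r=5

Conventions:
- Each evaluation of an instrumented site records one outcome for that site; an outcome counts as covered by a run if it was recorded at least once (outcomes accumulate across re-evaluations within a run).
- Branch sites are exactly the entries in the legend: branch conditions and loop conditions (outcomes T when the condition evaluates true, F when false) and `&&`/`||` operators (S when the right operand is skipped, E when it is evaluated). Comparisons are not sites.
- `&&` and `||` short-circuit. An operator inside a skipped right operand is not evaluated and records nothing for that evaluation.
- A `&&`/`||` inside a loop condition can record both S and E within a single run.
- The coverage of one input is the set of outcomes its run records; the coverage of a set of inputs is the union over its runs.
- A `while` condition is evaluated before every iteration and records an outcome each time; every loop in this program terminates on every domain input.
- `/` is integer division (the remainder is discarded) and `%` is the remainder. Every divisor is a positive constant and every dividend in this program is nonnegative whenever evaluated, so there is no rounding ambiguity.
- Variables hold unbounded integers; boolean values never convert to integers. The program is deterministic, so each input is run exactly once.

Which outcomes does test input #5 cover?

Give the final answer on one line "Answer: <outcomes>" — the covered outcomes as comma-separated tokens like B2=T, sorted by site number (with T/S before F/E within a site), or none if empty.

Tracing the run of input #5 (g=8, r=5):
  B1->T, B3->E, B2->F, B4->F
distinct outcomes covered: B1=T, B2=F, B3=E, B4=F

Answer: B1=T, B2=F, B3=E, B4=F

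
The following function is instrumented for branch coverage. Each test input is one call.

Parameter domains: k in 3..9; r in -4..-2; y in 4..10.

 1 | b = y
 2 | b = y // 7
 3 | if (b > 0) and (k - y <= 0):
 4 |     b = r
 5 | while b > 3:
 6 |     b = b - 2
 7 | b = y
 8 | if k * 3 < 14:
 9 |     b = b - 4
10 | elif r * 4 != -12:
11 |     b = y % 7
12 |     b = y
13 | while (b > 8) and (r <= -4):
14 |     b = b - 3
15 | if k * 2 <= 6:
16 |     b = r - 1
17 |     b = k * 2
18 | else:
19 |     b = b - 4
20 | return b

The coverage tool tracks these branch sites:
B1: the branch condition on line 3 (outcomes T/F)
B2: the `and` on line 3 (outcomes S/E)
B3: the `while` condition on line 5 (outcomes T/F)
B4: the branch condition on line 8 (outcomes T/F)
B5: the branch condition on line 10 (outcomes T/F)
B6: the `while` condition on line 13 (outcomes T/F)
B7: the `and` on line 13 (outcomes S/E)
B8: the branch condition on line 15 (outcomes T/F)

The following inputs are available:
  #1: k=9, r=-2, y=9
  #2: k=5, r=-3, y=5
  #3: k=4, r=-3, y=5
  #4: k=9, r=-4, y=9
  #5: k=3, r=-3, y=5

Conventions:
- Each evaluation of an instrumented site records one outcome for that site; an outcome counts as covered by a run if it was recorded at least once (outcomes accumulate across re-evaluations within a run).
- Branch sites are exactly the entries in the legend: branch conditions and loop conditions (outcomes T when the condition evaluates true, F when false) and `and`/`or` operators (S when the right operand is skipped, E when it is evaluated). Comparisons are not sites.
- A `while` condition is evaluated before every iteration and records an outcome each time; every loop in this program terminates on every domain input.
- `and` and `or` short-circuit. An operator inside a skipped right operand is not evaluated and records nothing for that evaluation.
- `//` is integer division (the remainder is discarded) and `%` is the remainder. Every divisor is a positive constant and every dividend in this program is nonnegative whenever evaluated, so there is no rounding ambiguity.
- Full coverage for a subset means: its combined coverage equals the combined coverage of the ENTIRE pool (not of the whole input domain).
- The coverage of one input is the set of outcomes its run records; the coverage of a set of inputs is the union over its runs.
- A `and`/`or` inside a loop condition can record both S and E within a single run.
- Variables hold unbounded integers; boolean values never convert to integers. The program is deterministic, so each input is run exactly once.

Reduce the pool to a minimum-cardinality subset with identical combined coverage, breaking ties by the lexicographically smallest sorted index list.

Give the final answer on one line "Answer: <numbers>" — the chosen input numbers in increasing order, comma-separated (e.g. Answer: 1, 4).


input #1, k=9, r=-2, y=9: events B2->E, B1->T, B3->F, B4->F, B5->T, B7->E, B6->F, B8->F; outcomes B1=T, B2=E, B3=F, B4=F, B5=T, B6=F, B7=E, B8=F
input #2, k=5, r=-3, y=5: events B2->S, B1->F, B3->F, B4->F, B5->F, B7->S, B6->F, B8->F; outcomes B1=F, B2=S, B3=F, B4=F, B5=F, B6=F, B7=S, B8=F
input #3, k=4, r=-3, y=5: events B2->S, B1->F, B3->F, B4->T, B7->S, B6->F, B8->F; outcomes B1=F, B2=S, B3=F, B4=T, B6=F, B7=S, B8=F
input #4, k=9, r=-4, y=9: events B2->E, B1->T, B3->F, B4->F, B5->T, B7->E, B6->T, B7->S, B6->F, B8->F; outcomes B1=T, B2=E, B3=F, B4=F, B5=T, B6=T, B6=F, B7=S, B7=E, B8=F
input #5, k=3, r=-3, y=5: events B2->S, B1->F, B3->F, B4->T, B7->S, B6->F, B8->T; outcomes B1=F, B2=S, B3=F, B4=T, B6=F, B7=S, B8=T
pool-wide coverage (15 outcomes): B1=T, B1=F, B2=S, B2=E, B3=F, B4=T, B4=F, B5=T, B5=F, B6=T, B6=F, B7=S, B7=E, B8=T, B8=F
every size-1 subset falls short of the 15 outcomes (best: 10/15)
every size-2 subset falls short of the 15 outcomes (best: 14/15)
size 3: inputs {2, 4, 5} cover all 15 outcomes, and no lexicographically smaller subset of this size does
Answer: 2, 4, 5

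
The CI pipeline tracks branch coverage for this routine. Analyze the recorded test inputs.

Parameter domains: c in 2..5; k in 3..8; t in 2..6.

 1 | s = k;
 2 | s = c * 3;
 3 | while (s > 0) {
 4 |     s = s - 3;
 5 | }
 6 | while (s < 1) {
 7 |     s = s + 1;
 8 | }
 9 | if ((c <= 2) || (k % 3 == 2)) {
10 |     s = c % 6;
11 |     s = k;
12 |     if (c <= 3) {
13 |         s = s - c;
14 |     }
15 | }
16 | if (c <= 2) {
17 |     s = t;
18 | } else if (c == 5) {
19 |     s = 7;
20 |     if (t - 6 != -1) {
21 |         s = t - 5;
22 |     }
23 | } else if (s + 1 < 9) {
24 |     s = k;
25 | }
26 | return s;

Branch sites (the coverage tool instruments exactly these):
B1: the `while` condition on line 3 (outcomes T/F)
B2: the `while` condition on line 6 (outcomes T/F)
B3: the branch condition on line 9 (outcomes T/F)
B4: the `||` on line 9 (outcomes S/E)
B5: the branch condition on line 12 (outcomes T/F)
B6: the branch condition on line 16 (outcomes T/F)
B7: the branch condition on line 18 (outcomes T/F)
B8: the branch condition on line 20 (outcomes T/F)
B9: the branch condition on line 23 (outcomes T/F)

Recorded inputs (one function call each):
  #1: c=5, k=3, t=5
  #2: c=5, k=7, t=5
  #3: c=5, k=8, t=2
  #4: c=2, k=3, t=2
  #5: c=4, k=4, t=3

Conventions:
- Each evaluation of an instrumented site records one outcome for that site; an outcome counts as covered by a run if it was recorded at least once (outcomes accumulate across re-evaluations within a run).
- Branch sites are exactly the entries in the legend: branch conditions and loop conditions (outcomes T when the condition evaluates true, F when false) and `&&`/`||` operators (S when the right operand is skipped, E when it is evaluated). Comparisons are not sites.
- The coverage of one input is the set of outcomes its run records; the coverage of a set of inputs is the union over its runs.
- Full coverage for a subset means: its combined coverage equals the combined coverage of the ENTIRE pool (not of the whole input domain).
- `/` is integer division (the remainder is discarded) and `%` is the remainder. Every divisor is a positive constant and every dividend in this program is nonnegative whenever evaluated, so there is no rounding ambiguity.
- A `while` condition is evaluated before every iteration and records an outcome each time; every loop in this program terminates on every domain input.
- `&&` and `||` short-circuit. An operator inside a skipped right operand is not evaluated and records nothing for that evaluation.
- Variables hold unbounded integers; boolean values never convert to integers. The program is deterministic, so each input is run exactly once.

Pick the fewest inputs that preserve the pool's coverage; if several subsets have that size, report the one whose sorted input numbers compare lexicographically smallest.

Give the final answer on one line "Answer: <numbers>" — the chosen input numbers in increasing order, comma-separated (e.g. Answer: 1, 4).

run #1 (c=5, k=3, t=5) runs B1->T, B1->T, B1->T, B1->T, B1->T, B1->F, B2->T, B2->F, B4->E, B3->F, B6->F, B7->T, B8->F; records B1=T, B1=F, B2=T, B2=F, B3=F, B4=E, B6=F, B7=T, B8=F
run #2 (c=5, k=7, t=5) runs B1->T, B1->T, B1->T, B1->T, B1->T, B1->F, B2->T, B2->F, B4->E, B3->F, B6->F, B7->T, B8->F; records B1=T, B1=F, B2=T, B2=F, B3=F, B4=E, B6=F, B7=T, B8=F
run #3 (c=5, k=8, t=2) runs B1->T, B1->T, B1->T, B1->T, B1->T, B1->F, B2->T, B2->F, B4->E, B3->T, B5->F, B6->F, B7->T, B8->T; records B1=T, B1=F, B2=T, B2=F, B3=T, B4=E, B5=F, B6=F, B7=T, B8=T
run #4 (c=2, k=3, t=2) runs B1->T, B1->T, B1->F, B2->T, B2->F, B4->S, B3->T, B5->T, B6->T; records B1=T, B1=F, B2=T, B2=F, B3=T, B4=S, B5=T, B6=T
run #5 (c=4, k=4, t=3) runs B1->T, B1->T, B1->T, B1->T, B1->F, B2->T, B2->F, B4->E, B3->F, B6->F, B7->F, B9->T; records B1=T, B1=F, B2=T, B2=F, B3=F, B4=E, B6=F, B7=F, B9=T
union over all inputs: B1=T, B1=F, B2=T, B2=F, B3=T, B3=F, B4=S, B4=E, B5=T, B5=F, B6=T, B6=F, B7=T, B7=F, B8=T, B8=F, B9=T (17 outcomes)
no size-1 subset reaches all 17 outcomes (best union: 10/17)
no size-2 subset reaches all 17 outcomes (best union: 13/17)
no size-3 subset reaches all 17 outcomes (best union: 16/17)
the canonical winner is {1, 3, 4, 5}: size 4, full 17-outcome coverage, earliest index list among size-4 covers

Answer: 1, 3, 4, 5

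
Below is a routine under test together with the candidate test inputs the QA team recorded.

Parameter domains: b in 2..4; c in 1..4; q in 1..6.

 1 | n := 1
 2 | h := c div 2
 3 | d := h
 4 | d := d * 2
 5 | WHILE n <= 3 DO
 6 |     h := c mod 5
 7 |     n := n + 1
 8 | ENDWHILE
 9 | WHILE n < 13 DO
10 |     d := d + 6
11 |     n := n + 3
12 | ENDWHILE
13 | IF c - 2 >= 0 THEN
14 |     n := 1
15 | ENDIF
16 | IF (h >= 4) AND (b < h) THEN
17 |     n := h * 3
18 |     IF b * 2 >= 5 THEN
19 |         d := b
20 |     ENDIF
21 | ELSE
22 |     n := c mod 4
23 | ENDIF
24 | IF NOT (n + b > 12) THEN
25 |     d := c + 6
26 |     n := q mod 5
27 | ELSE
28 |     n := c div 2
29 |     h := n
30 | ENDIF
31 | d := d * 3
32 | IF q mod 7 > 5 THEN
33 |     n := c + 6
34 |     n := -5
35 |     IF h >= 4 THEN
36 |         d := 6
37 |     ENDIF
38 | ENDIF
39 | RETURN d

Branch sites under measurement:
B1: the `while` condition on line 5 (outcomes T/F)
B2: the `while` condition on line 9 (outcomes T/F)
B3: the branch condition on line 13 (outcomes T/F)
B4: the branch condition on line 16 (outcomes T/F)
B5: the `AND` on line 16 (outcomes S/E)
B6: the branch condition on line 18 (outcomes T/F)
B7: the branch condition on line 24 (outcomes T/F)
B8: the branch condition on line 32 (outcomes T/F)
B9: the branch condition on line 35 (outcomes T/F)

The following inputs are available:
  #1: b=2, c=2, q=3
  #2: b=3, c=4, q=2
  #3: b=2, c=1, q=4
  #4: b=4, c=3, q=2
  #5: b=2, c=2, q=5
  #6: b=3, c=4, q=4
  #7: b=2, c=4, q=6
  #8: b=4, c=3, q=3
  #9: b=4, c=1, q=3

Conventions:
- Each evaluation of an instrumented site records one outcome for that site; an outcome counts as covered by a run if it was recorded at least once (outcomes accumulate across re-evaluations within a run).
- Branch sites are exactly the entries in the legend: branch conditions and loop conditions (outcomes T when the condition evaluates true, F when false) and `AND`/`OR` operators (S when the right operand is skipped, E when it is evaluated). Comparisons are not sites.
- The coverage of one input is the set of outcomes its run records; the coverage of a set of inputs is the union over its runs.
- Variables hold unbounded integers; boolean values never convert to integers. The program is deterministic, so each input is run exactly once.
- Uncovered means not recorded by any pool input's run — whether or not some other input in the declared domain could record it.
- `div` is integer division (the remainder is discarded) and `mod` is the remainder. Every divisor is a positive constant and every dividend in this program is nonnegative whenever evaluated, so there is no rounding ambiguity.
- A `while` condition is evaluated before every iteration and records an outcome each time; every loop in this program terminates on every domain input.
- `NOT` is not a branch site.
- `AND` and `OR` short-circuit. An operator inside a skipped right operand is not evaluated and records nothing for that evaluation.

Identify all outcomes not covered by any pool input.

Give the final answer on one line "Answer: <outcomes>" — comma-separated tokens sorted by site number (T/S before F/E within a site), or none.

input #1, b=2, c=2, q=3: events B1->T, B1->T, B1->T, B1->F, B2->T, B2->T, B2->T, B2->F, B3->T, B5->S, B4->F, B7->T, B8->F; outcomes B1=T, B1=F, B2=T, B2=F, B3=T, B4=F, B5=S, B7=T, B8=F
input #2, b=3, c=4, q=2: events B1->T, B1->T, B1->T, B1->F, B2->T, B2->T, B2->T, B2->F, B3->T, B5->E, B4->T, B6->T, B7->F, B8->F; outcomes B1=T, B1=F, B2=T, B2=F, B3=T, B4=T, B5=E, B6=T, B7=F, B8=F
input #3, b=2, c=1, q=4: events B1->T, B1->T, B1->T, B1->F, B2->T, B2->T, B2->T, B2->F, B3->F, B5->S, B4->F, B7->T, B8->F; outcomes B1=T, B1=F, B2=T, B2=F, B3=F, B4=F, B5=S, B7=T, B8=F
input #4, b=4, c=3, q=2: events B1->T, B1->T, B1->T, B1->F, B2->T, B2->T, B2->T, B2->F, B3->T, B5->S, B4->F, B7->T, B8->F; outcomes B1=T, B1=F, B2=T, B2=F, B3=T, B4=F, B5=S, B7=T, B8=F
input #5, b=2, c=2, q=5: events B1->T, B1->T, B1->T, B1->F, B2->T, B2->T, B2->T, B2->F, B3->T, B5->S, B4->F, B7->T, B8->F; outcomes B1=T, B1=F, B2=T, B2=F, B3=T, B4=F, B5=S, B7=T, B8=F
input #6, b=3, c=4, q=4: events B1->T, B1->T, B1->T, B1->F, B2->T, B2->T, B2->T, B2->F, B3->T, B5->E, B4->T, B6->T, B7->F, B8->F; outcomes B1=T, B1=F, B2=T, B2=F, B3=T, B4=T, B5=E, B6=T, B7=F, B8=F
input #7, b=2, c=4, q=6: events B1->T, B1->T, B1->T, B1->F, B2->T, B2->T, B2->T, B2->F, B3->T, B5->E, B4->T, B6->F, B7->F, B8->T, ...; outcomes B1=T, B1=F, B2=T, B2=F, B3=T, B4=T, B5=E, B6=F, B7=F, B8=T, B9=F
input #8, b=4, c=3, q=3: events B1->T, B1->T, B1->T, B1->F, B2->T, B2->T, B2->T, B2->F, B3->T, B5->S, B4->F, B7->T, B8->F; outcomes B1=T, B1=F, B2=T, B2=F, B3=T, B4=F, B5=S, B7=T, B8=F
input #9, b=4, c=1, q=3: events B1->T, B1->T, B1->T, B1->F, B2->T, B2->T, B2->T, B2->F, B3->F, B5->S, B4->F, B7->T, B8->F; outcomes B1=T, B1=F, B2=T, B2=F, B3=F, B4=F, B5=S, B7=T, B8=F
union over the pool: B1=T, B1=F, B2=T, B2=F, B3=T, B3=F, B4=T, B4=F, B5=S, B5=E, B6=T, B6=F, B7=T, B7=F, B8=T, B8=F, B9=F
uncovered (1 of 18): B9=T

Answer: B9=T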